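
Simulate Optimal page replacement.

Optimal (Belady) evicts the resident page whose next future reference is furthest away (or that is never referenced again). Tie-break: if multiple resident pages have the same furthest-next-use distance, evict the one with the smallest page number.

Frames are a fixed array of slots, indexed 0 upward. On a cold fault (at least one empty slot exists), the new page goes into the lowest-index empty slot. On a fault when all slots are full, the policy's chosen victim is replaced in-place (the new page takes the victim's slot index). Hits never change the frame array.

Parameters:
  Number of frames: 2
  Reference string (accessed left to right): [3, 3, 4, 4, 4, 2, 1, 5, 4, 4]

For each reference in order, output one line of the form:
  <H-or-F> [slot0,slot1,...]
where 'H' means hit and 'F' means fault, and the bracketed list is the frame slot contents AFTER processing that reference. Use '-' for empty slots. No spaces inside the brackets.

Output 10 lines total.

F [3,-]
H [3,-]
F [3,4]
H [3,4]
H [3,4]
F [2,4]
F [1,4]
F [5,4]
H [5,4]
H [5,4]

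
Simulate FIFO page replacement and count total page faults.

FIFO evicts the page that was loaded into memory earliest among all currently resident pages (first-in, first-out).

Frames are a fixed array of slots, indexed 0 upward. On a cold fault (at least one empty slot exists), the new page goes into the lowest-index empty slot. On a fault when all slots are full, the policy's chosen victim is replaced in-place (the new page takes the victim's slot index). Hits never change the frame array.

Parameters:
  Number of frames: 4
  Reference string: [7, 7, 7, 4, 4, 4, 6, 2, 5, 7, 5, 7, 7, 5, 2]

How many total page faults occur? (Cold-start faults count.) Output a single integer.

Step 0: ref 7 → FAULT, frames=[7,-,-,-]
Step 1: ref 7 → HIT, frames=[7,-,-,-]
Step 2: ref 7 → HIT, frames=[7,-,-,-]
Step 3: ref 4 → FAULT, frames=[7,4,-,-]
Step 4: ref 4 → HIT, frames=[7,4,-,-]
Step 5: ref 4 → HIT, frames=[7,4,-,-]
Step 6: ref 6 → FAULT, frames=[7,4,6,-]
Step 7: ref 2 → FAULT, frames=[7,4,6,2]
Step 8: ref 5 → FAULT (evict 7), frames=[5,4,6,2]
Step 9: ref 7 → FAULT (evict 4), frames=[5,7,6,2]
Step 10: ref 5 → HIT, frames=[5,7,6,2]
Step 11: ref 7 → HIT, frames=[5,7,6,2]
Step 12: ref 7 → HIT, frames=[5,7,6,2]
Step 13: ref 5 → HIT, frames=[5,7,6,2]
Step 14: ref 2 → HIT, frames=[5,7,6,2]
Total faults: 6

Answer: 6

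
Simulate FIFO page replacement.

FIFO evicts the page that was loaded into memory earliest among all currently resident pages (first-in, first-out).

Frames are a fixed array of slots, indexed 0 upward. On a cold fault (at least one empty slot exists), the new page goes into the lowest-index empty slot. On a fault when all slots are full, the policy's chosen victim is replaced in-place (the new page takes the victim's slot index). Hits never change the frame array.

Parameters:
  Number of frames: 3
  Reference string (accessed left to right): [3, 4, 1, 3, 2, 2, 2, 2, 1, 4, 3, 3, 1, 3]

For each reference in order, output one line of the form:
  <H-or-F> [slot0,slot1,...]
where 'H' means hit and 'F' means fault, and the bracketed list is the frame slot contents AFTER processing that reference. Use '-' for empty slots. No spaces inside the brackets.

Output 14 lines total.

F [3,-,-]
F [3,4,-]
F [3,4,1]
H [3,4,1]
F [2,4,1]
H [2,4,1]
H [2,4,1]
H [2,4,1]
H [2,4,1]
H [2,4,1]
F [2,3,1]
H [2,3,1]
H [2,3,1]
H [2,3,1]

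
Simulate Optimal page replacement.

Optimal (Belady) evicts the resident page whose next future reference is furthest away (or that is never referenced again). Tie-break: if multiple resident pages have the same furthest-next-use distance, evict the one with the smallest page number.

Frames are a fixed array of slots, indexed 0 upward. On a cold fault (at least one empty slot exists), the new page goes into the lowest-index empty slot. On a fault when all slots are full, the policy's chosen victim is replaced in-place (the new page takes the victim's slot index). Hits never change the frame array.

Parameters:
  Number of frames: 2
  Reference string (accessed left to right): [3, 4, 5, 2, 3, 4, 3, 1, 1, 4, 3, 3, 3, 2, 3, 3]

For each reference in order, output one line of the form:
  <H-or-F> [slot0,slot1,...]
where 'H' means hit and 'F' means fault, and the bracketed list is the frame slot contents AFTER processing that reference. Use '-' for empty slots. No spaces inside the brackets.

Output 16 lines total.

F [3,-]
F [3,4]
F [3,5]
F [3,2]
H [3,2]
F [3,4]
H [3,4]
F [1,4]
H [1,4]
H [1,4]
F [3,4]
H [3,4]
H [3,4]
F [3,2]
H [3,2]
H [3,2]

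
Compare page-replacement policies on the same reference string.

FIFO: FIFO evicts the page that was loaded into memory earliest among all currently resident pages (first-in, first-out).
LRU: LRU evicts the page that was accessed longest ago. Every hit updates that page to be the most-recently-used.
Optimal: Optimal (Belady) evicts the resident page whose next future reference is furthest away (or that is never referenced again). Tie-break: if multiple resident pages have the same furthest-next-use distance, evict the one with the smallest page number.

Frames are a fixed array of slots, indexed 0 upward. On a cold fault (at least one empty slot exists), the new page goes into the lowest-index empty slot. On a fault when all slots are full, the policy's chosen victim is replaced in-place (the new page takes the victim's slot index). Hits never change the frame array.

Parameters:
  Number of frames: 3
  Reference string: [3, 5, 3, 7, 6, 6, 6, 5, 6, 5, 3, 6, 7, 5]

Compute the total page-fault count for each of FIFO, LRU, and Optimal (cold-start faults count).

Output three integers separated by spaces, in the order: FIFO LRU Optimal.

--- FIFO ---
  step 0: ref 3 -> FAULT, frames=[3,-,-] (faults so far: 1)
  step 1: ref 5 -> FAULT, frames=[3,5,-] (faults so far: 2)
  step 2: ref 3 -> HIT, frames=[3,5,-] (faults so far: 2)
  step 3: ref 7 -> FAULT, frames=[3,5,7] (faults so far: 3)
  step 4: ref 6 -> FAULT, evict 3, frames=[6,5,7] (faults so far: 4)
  step 5: ref 6 -> HIT, frames=[6,5,7] (faults so far: 4)
  step 6: ref 6 -> HIT, frames=[6,5,7] (faults so far: 4)
  step 7: ref 5 -> HIT, frames=[6,5,7] (faults so far: 4)
  step 8: ref 6 -> HIT, frames=[6,5,7] (faults so far: 4)
  step 9: ref 5 -> HIT, frames=[6,5,7] (faults so far: 4)
  step 10: ref 3 -> FAULT, evict 5, frames=[6,3,7] (faults so far: 5)
  step 11: ref 6 -> HIT, frames=[6,3,7] (faults so far: 5)
  step 12: ref 7 -> HIT, frames=[6,3,7] (faults so far: 5)
  step 13: ref 5 -> FAULT, evict 7, frames=[6,3,5] (faults so far: 6)
  FIFO total faults: 6
--- LRU ---
  step 0: ref 3 -> FAULT, frames=[3,-,-] (faults so far: 1)
  step 1: ref 5 -> FAULT, frames=[3,5,-] (faults so far: 2)
  step 2: ref 3 -> HIT, frames=[3,5,-] (faults so far: 2)
  step 3: ref 7 -> FAULT, frames=[3,5,7] (faults so far: 3)
  step 4: ref 6 -> FAULT, evict 5, frames=[3,6,7] (faults so far: 4)
  step 5: ref 6 -> HIT, frames=[3,6,7] (faults so far: 4)
  step 6: ref 6 -> HIT, frames=[3,6,7] (faults so far: 4)
  step 7: ref 5 -> FAULT, evict 3, frames=[5,6,7] (faults so far: 5)
  step 8: ref 6 -> HIT, frames=[5,6,7] (faults so far: 5)
  step 9: ref 5 -> HIT, frames=[5,6,7] (faults so far: 5)
  step 10: ref 3 -> FAULT, evict 7, frames=[5,6,3] (faults so far: 6)
  step 11: ref 6 -> HIT, frames=[5,6,3] (faults so far: 6)
  step 12: ref 7 -> FAULT, evict 5, frames=[7,6,3] (faults so far: 7)
  step 13: ref 5 -> FAULT, evict 3, frames=[7,6,5] (faults so far: 8)
  LRU total faults: 8
--- Optimal ---
  step 0: ref 3 -> FAULT, frames=[3,-,-] (faults so far: 1)
  step 1: ref 5 -> FAULT, frames=[3,5,-] (faults so far: 2)
  step 2: ref 3 -> HIT, frames=[3,5,-] (faults so far: 2)
  step 3: ref 7 -> FAULT, frames=[3,5,7] (faults so far: 3)
  step 4: ref 6 -> FAULT, evict 7, frames=[3,5,6] (faults so far: 4)
  step 5: ref 6 -> HIT, frames=[3,5,6] (faults so far: 4)
  step 6: ref 6 -> HIT, frames=[3,5,6] (faults so far: 4)
  step 7: ref 5 -> HIT, frames=[3,5,6] (faults so far: 4)
  step 8: ref 6 -> HIT, frames=[3,5,6] (faults so far: 4)
  step 9: ref 5 -> HIT, frames=[3,5,6] (faults so far: 4)
  step 10: ref 3 -> HIT, frames=[3,5,6] (faults so far: 4)
  step 11: ref 6 -> HIT, frames=[3,5,6] (faults so far: 4)
  step 12: ref 7 -> FAULT, evict 3, frames=[7,5,6] (faults so far: 5)
  step 13: ref 5 -> HIT, frames=[7,5,6] (faults so far: 5)
  Optimal total faults: 5

Answer: 6 8 5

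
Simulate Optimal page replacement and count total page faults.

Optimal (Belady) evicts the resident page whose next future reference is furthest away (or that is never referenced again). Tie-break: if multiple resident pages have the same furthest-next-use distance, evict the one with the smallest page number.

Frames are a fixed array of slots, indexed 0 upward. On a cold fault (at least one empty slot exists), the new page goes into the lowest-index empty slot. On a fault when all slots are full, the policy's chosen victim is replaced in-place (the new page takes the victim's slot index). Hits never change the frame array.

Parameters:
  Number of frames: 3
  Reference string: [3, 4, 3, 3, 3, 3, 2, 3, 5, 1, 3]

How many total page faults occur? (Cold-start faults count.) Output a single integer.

Answer: 5

Derivation:
Step 0: ref 3 → FAULT, frames=[3,-,-]
Step 1: ref 4 → FAULT, frames=[3,4,-]
Step 2: ref 3 → HIT, frames=[3,4,-]
Step 3: ref 3 → HIT, frames=[3,4,-]
Step 4: ref 3 → HIT, frames=[3,4,-]
Step 5: ref 3 → HIT, frames=[3,4,-]
Step 6: ref 2 → FAULT, frames=[3,4,2]
Step 7: ref 3 → HIT, frames=[3,4,2]
Step 8: ref 5 → FAULT (evict 2), frames=[3,4,5]
Step 9: ref 1 → FAULT (evict 4), frames=[3,1,5]
Step 10: ref 3 → HIT, frames=[3,1,5]
Total faults: 5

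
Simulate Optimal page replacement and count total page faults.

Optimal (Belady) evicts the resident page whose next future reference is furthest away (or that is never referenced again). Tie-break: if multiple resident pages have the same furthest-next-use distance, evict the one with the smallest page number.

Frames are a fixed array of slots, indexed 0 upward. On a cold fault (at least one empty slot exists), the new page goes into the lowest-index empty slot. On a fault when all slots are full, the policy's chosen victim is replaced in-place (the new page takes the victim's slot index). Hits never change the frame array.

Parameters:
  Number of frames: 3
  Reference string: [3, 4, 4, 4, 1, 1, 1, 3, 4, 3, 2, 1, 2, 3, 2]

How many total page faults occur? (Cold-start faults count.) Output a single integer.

Answer: 4

Derivation:
Step 0: ref 3 → FAULT, frames=[3,-,-]
Step 1: ref 4 → FAULT, frames=[3,4,-]
Step 2: ref 4 → HIT, frames=[3,4,-]
Step 3: ref 4 → HIT, frames=[3,4,-]
Step 4: ref 1 → FAULT, frames=[3,4,1]
Step 5: ref 1 → HIT, frames=[3,4,1]
Step 6: ref 1 → HIT, frames=[3,4,1]
Step 7: ref 3 → HIT, frames=[3,4,1]
Step 8: ref 4 → HIT, frames=[3,4,1]
Step 9: ref 3 → HIT, frames=[3,4,1]
Step 10: ref 2 → FAULT (evict 4), frames=[3,2,1]
Step 11: ref 1 → HIT, frames=[3,2,1]
Step 12: ref 2 → HIT, frames=[3,2,1]
Step 13: ref 3 → HIT, frames=[3,2,1]
Step 14: ref 2 → HIT, frames=[3,2,1]
Total faults: 4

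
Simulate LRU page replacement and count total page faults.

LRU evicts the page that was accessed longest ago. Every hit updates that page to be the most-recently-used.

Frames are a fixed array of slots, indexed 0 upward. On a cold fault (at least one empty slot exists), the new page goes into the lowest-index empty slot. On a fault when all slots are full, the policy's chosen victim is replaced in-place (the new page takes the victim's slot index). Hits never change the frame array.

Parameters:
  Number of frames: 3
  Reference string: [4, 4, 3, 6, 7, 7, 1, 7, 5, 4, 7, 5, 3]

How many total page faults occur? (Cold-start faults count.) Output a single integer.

Step 0: ref 4 → FAULT, frames=[4,-,-]
Step 1: ref 4 → HIT, frames=[4,-,-]
Step 2: ref 3 → FAULT, frames=[4,3,-]
Step 3: ref 6 → FAULT, frames=[4,3,6]
Step 4: ref 7 → FAULT (evict 4), frames=[7,3,6]
Step 5: ref 7 → HIT, frames=[7,3,6]
Step 6: ref 1 → FAULT (evict 3), frames=[7,1,6]
Step 7: ref 7 → HIT, frames=[7,1,6]
Step 8: ref 5 → FAULT (evict 6), frames=[7,1,5]
Step 9: ref 4 → FAULT (evict 1), frames=[7,4,5]
Step 10: ref 7 → HIT, frames=[7,4,5]
Step 11: ref 5 → HIT, frames=[7,4,5]
Step 12: ref 3 → FAULT (evict 4), frames=[7,3,5]
Total faults: 8

Answer: 8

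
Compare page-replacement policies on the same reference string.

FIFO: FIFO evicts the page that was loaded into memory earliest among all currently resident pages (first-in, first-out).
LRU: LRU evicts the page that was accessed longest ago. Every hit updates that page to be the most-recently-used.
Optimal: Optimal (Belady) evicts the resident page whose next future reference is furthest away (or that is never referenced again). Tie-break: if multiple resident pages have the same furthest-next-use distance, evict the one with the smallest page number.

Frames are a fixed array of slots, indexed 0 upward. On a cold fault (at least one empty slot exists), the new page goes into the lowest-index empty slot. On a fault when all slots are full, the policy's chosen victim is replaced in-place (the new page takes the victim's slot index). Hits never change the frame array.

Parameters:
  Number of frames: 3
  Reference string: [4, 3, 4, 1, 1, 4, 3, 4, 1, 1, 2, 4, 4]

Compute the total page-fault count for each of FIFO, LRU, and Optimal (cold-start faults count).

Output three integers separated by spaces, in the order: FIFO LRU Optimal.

Answer: 5 4 4

Derivation:
--- FIFO ---
  step 0: ref 4 -> FAULT, frames=[4,-,-] (faults so far: 1)
  step 1: ref 3 -> FAULT, frames=[4,3,-] (faults so far: 2)
  step 2: ref 4 -> HIT, frames=[4,3,-] (faults so far: 2)
  step 3: ref 1 -> FAULT, frames=[4,3,1] (faults so far: 3)
  step 4: ref 1 -> HIT, frames=[4,3,1] (faults so far: 3)
  step 5: ref 4 -> HIT, frames=[4,3,1] (faults so far: 3)
  step 6: ref 3 -> HIT, frames=[4,3,1] (faults so far: 3)
  step 7: ref 4 -> HIT, frames=[4,3,1] (faults so far: 3)
  step 8: ref 1 -> HIT, frames=[4,3,1] (faults so far: 3)
  step 9: ref 1 -> HIT, frames=[4,3,1] (faults so far: 3)
  step 10: ref 2 -> FAULT, evict 4, frames=[2,3,1] (faults so far: 4)
  step 11: ref 4 -> FAULT, evict 3, frames=[2,4,1] (faults so far: 5)
  step 12: ref 4 -> HIT, frames=[2,4,1] (faults so far: 5)
  FIFO total faults: 5
--- LRU ---
  step 0: ref 4 -> FAULT, frames=[4,-,-] (faults so far: 1)
  step 1: ref 3 -> FAULT, frames=[4,3,-] (faults so far: 2)
  step 2: ref 4 -> HIT, frames=[4,3,-] (faults so far: 2)
  step 3: ref 1 -> FAULT, frames=[4,3,1] (faults so far: 3)
  step 4: ref 1 -> HIT, frames=[4,3,1] (faults so far: 3)
  step 5: ref 4 -> HIT, frames=[4,3,1] (faults so far: 3)
  step 6: ref 3 -> HIT, frames=[4,3,1] (faults so far: 3)
  step 7: ref 4 -> HIT, frames=[4,3,1] (faults so far: 3)
  step 8: ref 1 -> HIT, frames=[4,3,1] (faults so far: 3)
  step 9: ref 1 -> HIT, frames=[4,3,1] (faults so far: 3)
  step 10: ref 2 -> FAULT, evict 3, frames=[4,2,1] (faults so far: 4)
  step 11: ref 4 -> HIT, frames=[4,2,1] (faults so far: 4)
  step 12: ref 4 -> HIT, frames=[4,2,1] (faults so far: 4)
  LRU total faults: 4
--- Optimal ---
  step 0: ref 4 -> FAULT, frames=[4,-,-] (faults so far: 1)
  step 1: ref 3 -> FAULT, frames=[4,3,-] (faults so far: 2)
  step 2: ref 4 -> HIT, frames=[4,3,-] (faults so far: 2)
  step 3: ref 1 -> FAULT, frames=[4,3,1] (faults so far: 3)
  step 4: ref 1 -> HIT, frames=[4,3,1] (faults so far: 3)
  step 5: ref 4 -> HIT, frames=[4,3,1] (faults so far: 3)
  step 6: ref 3 -> HIT, frames=[4,3,1] (faults so far: 3)
  step 7: ref 4 -> HIT, frames=[4,3,1] (faults so far: 3)
  step 8: ref 1 -> HIT, frames=[4,3,1] (faults so far: 3)
  step 9: ref 1 -> HIT, frames=[4,3,1] (faults so far: 3)
  step 10: ref 2 -> FAULT, evict 1, frames=[4,3,2] (faults so far: 4)
  step 11: ref 4 -> HIT, frames=[4,3,2] (faults so far: 4)
  step 12: ref 4 -> HIT, frames=[4,3,2] (faults so far: 4)
  Optimal total faults: 4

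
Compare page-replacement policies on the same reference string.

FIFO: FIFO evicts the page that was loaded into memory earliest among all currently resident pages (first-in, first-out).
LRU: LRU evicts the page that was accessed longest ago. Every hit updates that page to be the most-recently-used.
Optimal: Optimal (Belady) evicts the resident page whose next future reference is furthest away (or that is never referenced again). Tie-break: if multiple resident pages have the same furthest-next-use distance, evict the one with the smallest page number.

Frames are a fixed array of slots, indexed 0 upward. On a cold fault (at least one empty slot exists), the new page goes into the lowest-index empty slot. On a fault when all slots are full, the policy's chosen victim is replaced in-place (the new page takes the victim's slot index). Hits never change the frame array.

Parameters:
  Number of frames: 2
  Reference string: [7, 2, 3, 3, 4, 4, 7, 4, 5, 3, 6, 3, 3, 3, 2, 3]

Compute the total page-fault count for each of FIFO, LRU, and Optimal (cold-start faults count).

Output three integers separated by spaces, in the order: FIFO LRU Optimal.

--- FIFO ---
  step 0: ref 7 -> FAULT, frames=[7,-] (faults so far: 1)
  step 1: ref 2 -> FAULT, frames=[7,2] (faults so far: 2)
  step 2: ref 3 -> FAULT, evict 7, frames=[3,2] (faults so far: 3)
  step 3: ref 3 -> HIT, frames=[3,2] (faults so far: 3)
  step 4: ref 4 -> FAULT, evict 2, frames=[3,4] (faults so far: 4)
  step 5: ref 4 -> HIT, frames=[3,4] (faults so far: 4)
  step 6: ref 7 -> FAULT, evict 3, frames=[7,4] (faults so far: 5)
  step 7: ref 4 -> HIT, frames=[7,4] (faults so far: 5)
  step 8: ref 5 -> FAULT, evict 4, frames=[7,5] (faults so far: 6)
  step 9: ref 3 -> FAULT, evict 7, frames=[3,5] (faults so far: 7)
  step 10: ref 6 -> FAULT, evict 5, frames=[3,6] (faults so far: 8)
  step 11: ref 3 -> HIT, frames=[3,6] (faults so far: 8)
  step 12: ref 3 -> HIT, frames=[3,6] (faults so far: 8)
  step 13: ref 3 -> HIT, frames=[3,6] (faults so far: 8)
  step 14: ref 2 -> FAULT, evict 3, frames=[2,6] (faults so far: 9)
  step 15: ref 3 -> FAULT, evict 6, frames=[2,3] (faults so far: 10)
  FIFO total faults: 10
--- LRU ---
  step 0: ref 7 -> FAULT, frames=[7,-] (faults so far: 1)
  step 1: ref 2 -> FAULT, frames=[7,2] (faults so far: 2)
  step 2: ref 3 -> FAULT, evict 7, frames=[3,2] (faults so far: 3)
  step 3: ref 3 -> HIT, frames=[3,2] (faults so far: 3)
  step 4: ref 4 -> FAULT, evict 2, frames=[3,4] (faults so far: 4)
  step 5: ref 4 -> HIT, frames=[3,4] (faults so far: 4)
  step 6: ref 7 -> FAULT, evict 3, frames=[7,4] (faults so far: 5)
  step 7: ref 4 -> HIT, frames=[7,4] (faults so far: 5)
  step 8: ref 5 -> FAULT, evict 7, frames=[5,4] (faults so far: 6)
  step 9: ref 3 -> FAULT, evict 4, frames=[5,3] (faults so far: 7)
  step 10: ref 6 -> FAULT, evict 5, frames=[6,3] (faults so far: 8)
  step 11: ref 3 -> HIT, frames=[6,3] (faults so far: 8)
  step 12: ref 3 -> HIT, frames=[6,3] (faults so far: 8)
  step 13: ref 3 -> HIT, frames=[6,3] (faults so far: 8)
  step 14: ref 2 -> FAULT, evict 6, frames=[2,3] (faults so far: 9)
  step 15: ref 3 -> HIT, frames=[2,3] (faults so far: 9)
  LRU total faults: 9
--- Optimal ---
  step 0: ref 7 -> FAULT, frames=[7,-] (faults so far: 1)
  step 1: ref 2 -> FAULT, frames=[7,2] (faults so far: 2)
  step 2: ref 3 -> FAULT, evict 2, frames=[7,3] (faults so far: 3)
  step 3: ref 3 -> HIT, frames=[7,3] (faults so far: 3)
  step 4: ref 4 -> FAULT, evict 3, frames=[7,4] (faults so far: 4)
  step 5: ref 4 -> HIT, frames=[7,4] (faults so far: 4)
  step 6: ref 7 -> HIT, frames=[7,4] (faults so far: 4)
  step 7: ref 4 -> HIT, frames=[7,4] (faults so far: 4)
  step 8: ref 5 -> FAULT, evict 4, frames=[7,5] (faults so far: 5)
  step 9: ref 3 -> FAULT, evict 5, frames=[7,3] (faults so far: 6)
  step 10: ref 6 -> FAULT, evict 7, frames=[6,3] (faults so far: 7)
  step 11: ref 3 -> HIT, frames=[6,3] (faults so far: 7)
  step 12: ref 3 -> HIT, frames=[6,3] (faults so far: 7)
  step 13: ref 3 -> HIT, frames=[6,3] (faults so far: 7)
  step 14: ref 2 -> FAULT, evict 6, frames=[2,3] (faults so far: 8)
  step 15: ref 3 -> HIT, frames=[2,3] (faults so far: 8)
  Optimal total faults: 8

Answer: 10 9 8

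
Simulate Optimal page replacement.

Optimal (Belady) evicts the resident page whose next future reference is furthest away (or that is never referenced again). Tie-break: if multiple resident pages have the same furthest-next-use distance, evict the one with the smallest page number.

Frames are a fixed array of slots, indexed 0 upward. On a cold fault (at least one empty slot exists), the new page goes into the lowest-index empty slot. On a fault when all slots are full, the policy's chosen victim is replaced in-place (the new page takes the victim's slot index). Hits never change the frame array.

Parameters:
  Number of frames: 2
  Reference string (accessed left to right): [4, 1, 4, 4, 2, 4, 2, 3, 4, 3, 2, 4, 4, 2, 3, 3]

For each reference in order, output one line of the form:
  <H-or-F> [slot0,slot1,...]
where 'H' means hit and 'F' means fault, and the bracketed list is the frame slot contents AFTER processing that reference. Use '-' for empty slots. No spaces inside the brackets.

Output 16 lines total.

F [4,-]
F [4,1]
H [4,1]
H [4,1]
F [4,2]
H [4,2]
H [4,2]
F [4,3]
H [4,3]
H [4,3]
F [4,2]
H [4,2]
H [4,2]
H [4,2]
F [4,3]
H [4,3]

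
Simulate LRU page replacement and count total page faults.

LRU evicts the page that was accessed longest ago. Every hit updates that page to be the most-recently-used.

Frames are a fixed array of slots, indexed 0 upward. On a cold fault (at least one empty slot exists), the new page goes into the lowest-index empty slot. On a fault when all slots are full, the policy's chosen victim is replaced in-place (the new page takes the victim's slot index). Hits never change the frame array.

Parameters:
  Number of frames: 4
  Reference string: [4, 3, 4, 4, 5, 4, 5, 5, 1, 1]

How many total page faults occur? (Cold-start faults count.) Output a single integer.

Step 0: ref 4 → FAULT, frames=[4,-,-,-]
Step 1: ref 3 → FAULT, frames=[4,3,-,-]
Step 2: ref 4 → HIT, frames=[4,3,-,-]
Step 3: ref 4 → HIT, frames=[4,3,-,-]
Step 4: ref 5 → FAULT, frames=[4,3,5,-]
Step 5: ref 4 → HIT, frames=[4,3,5,-]
Step 6: ref 5 → HIT, frames=[4,3,5,-]
Step 7: ref 5 → HIT, frames=[4,3,5,-]
Step 8: ref 1 → FAULT, frames=[4,3,5,1]
Step 9: ref 1 → HIT, frames=[4,3,5,1]
Total faults: 4

Answer: 4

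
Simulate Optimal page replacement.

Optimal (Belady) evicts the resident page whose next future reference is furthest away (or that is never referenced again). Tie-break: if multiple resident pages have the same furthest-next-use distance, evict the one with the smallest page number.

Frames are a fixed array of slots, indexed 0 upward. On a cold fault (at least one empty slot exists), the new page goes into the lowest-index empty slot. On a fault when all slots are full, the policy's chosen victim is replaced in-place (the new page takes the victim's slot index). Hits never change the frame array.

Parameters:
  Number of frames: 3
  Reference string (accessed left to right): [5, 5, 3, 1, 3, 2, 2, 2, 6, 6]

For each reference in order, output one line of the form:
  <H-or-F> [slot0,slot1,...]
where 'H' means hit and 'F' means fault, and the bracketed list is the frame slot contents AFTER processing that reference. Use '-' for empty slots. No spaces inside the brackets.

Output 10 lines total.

F [5,-,-]
H [5,-,-]
F [5,3,-]
F [5,3,1]
H [5,3,1]
F [5,3,2]
H [5,3,2]
H [5,3,2]
F [5,3,6]
H [5,3,6]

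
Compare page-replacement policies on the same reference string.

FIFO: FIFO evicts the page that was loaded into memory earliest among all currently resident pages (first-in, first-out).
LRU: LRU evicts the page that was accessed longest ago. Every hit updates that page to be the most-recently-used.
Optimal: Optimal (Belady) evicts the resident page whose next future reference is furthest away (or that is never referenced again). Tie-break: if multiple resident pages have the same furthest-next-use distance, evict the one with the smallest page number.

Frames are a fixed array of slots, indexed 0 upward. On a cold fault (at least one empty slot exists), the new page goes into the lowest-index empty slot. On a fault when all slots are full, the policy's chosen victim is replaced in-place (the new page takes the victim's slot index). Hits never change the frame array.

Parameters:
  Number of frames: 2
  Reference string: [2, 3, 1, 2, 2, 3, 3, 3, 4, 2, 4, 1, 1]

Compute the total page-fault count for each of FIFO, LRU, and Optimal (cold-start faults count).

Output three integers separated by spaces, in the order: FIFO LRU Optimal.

--- FIFO ---
  step 0: ref 2 -> FAULT, frames=[2,-] (faults so far: 1)
  step 1: ref 3 -> FAULT, frames=[2,3] (faults so far: 2)
  step 2: ref 1 -> FAULT, evict 2, frames=[1,3] (faults so far: 3)
  step 3: ref 2 -> FAULT, evict 3, frames=[1,2] (faults so far: 4)
  step 4: ref 2 -> HIT, frames=[1,2] (faults so far: 4)
  step 5: ref 3 -> FAULT, evict 1, frames=[3,2] (faults so far: 5)
  step 6: ref 3 -> HIT, frames=[3,2] (faults so far: 5)
  step 7: ref 3 -> HIT, frames=[3,2] (faults so far: 5)
  step 8: ref 4 -> FAULT, evict 2, frames=[3,4] (faults so far: 6)
  step 9: ref 2 -> FAULT, evict 3, frames=[2,4] (faults so far: 7)
  step 10: ref 4 -> HIT, frames=[2,4] (faults so far: 7)
  step 11: ref 1 -> FAULT, evict 4, frames=[2,1] (faults so far: 8)
  step 12: ref 1 -> HIT, frames=[2,1] (faults so far: 8)
  FIFO total faults: 8
--- LRU ---
  step 0: ref 2 -> FAULT, frames=[2,-] (faults so far: 1)
  step 1: ref 3 -> FAULT, frames=[2,3] (faults so far: 2)
  step 2: ref 1 -> FAULT, evict 2, frames=[1,3] (faults so far: 3)
  step 3: ref 2 -> FAULT, evict 3, frames=[1,2] (faults so far: 4)
  step 4: ref 2 -> HIT, frames=[1,2] (faults so far: 4)
  step 5: ref 3 -> FAULT, evict 1, frames=[3,2] (faults so far: 5)
  step 6: ref 3 -> HIT, frames=[3,2] (faults so far: 5)
  step 7: ref 3 -> HIT, frames=[3,2] (faults so far: 5)
  step 8: ref 4 -> FAULT, evict 2, frames=[3,4] (faults so far: 6)
  step 9: ref 2 -> FAULT, evict 3, frames=[2,4] (faults so far: 7)
  step 10: ref 4 -> HIT, frames=[2,4] (faults so far: 7)
  step 11: ref 1 -> FAULT, evict 2, frames=[1,4] (faults so far: 8)
  step 12: ref 1 -> HIT, frames=[1,4] (faults so far: 8)
  LRU total faults: 8
--- Optimal ---
  step 0: ref 2 -> FAULT, frames=[2,-] (faults so far: 1)
  step 1: ref 3 -> FAULT, frames=[2,3] (faults so far: 2)
  step 2: ref 1 -> FAULT, evict 3, frames=[2,1] (faults so far: 3)
  step 3: ref 2 -> HIT, frames=[2,1] (faults so far: 3)
  step 4: ref 2 -> HIT, frames=[2,1] (faults so far: 3)
  step 5: ref 3 -> FAULT, evict 1, frames=[2,3] (faults so far: 4)
  step 6: ref 3 -> HIT, frames=[2,3] (faults so far: 4)
  step 7: ref 3 -> HIT, frames=[2,3] (faults so far: 4)
  step 8: ref 4 -> FAULT, evict 3, frames=[2,4] (faults so far: 5)
  step 9: ref 2 -> HIT, frames=[2,4] (faults so far: 5)
  step 10: ref 4 -> HIT, frames=[2,4] (faults so far: 5)
  step 11: ref 1 -> FAULT, evict 2, frames=[1,4] (faults so far: 6)
  step 12: ref 1 -> HIT, frames=[1,4] (faults so far: 6)
  Optimal total faults: 6

Answer: 8 8 6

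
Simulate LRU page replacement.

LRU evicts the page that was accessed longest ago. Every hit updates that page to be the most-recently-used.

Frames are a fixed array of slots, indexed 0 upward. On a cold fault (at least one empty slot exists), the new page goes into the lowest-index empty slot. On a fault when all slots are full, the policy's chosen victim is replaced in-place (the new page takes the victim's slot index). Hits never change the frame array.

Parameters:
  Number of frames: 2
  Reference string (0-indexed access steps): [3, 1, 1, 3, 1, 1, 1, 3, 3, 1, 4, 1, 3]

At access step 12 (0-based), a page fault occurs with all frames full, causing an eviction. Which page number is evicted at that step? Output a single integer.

Step 0: ref 3 -> FAULT, frames=[3,-]
Step 1: ref 1 -> FAULT, frames=[3,1]
Step 2: ref 1 -> HIT, frames=[3,1]
Step 3: ref 3 -> HIT, frames=[3,1]
Step 4: ref 1 -> HIT, frames=[3,1]
Step 5: ref 1 -> HIT, frames=[3,1]
Step 6: ref 1 -> HIT, frames=[3,1]
Step 7: ref 3 -> HIT, frames=[3,1]
Step 8: ref 3 -> HIT, frames=[3,1]
Step 9: ref 1 -> HIT, frames=[3,1]
Step 10: ref 4 -> FAULT, evict 3, frames=[4,1]
Step 11: ref 1 -> HIT, frames=[4,1]
Step 12: ref 3 -> FAULT, evict 4, frames=[3,1]
At step 12: evicted page 4

Answer: 4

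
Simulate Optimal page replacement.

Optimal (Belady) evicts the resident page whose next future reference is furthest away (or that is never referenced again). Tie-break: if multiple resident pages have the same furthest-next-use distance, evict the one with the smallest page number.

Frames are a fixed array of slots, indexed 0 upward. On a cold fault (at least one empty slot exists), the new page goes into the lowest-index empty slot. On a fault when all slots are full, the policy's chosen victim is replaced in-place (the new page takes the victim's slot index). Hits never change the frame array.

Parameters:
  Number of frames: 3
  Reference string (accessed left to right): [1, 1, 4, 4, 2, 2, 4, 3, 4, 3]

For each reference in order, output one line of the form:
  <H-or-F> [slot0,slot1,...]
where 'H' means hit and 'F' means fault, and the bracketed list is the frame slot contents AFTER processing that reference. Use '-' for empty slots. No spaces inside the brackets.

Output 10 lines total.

F [1,-,-]
H [1,-,-]
F [1,4,-]
H [1,4,-]
F [1,4,2]
H [1,4,2]
H [1,4,2]
F [3,4,2]
H [3,4,2]
H [3,4,2]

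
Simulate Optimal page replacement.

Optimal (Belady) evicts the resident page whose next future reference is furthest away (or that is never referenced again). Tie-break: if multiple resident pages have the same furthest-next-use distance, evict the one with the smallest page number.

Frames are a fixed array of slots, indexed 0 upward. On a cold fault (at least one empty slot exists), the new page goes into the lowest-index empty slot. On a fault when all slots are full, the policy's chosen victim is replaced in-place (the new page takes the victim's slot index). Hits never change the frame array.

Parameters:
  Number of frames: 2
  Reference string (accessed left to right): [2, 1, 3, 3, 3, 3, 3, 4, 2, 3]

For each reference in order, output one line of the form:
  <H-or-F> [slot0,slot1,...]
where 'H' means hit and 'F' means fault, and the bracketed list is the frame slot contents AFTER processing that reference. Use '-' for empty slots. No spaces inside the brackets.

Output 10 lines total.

F [2,-]
F [2,1]
F [2,3]
H [2,3]
H [2,3]
H [2,3]
H [2,3]
F [2,4]
H [2,4]
F [3,4]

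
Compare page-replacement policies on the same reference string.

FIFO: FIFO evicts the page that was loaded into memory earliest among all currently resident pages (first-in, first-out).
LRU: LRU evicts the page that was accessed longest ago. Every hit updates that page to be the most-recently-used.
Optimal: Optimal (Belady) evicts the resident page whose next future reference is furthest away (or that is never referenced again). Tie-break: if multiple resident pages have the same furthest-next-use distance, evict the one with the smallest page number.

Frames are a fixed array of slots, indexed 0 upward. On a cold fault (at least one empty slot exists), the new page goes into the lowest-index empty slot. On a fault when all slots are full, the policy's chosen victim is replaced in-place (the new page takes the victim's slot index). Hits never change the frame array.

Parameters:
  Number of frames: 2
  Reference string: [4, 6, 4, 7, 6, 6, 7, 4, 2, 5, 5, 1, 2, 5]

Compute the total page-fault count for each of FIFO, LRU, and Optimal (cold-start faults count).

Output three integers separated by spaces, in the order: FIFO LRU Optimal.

Answer: 9 10 8

Derivation:
--- FIFO ---
  step 0: ref 4 -> FAULT, frames=[4,-] (faults so far: 1)
  step 1: ref 6 -> FAULT, frames=[4,6] (faults so far: 2)
  step 2: ref 4 -> HIT, frames=[4,6] (faults so far: 2)
  step 3: ref 7 -> FAULT, evict 4, frames=[7,6] (faults so far: 3)
  step 4: ref 6 -> HIT, frames=[7,6] (faults so far: 3)
  step 5: ref 6 -> HIT, frames=[7,6] (faults so far: 3)
  step 6: ref 7 -> HIT, frames=[7,6] (faults so far: 3)
  step 7: ref 4 -> FAULT, evict 6, frames=[7,4] (faults so far: 4)
  step 8: ref 2 -> FAULT, evict 7, frames=[2,4] (faults so far: 5)
  step 9: ref 5 -> FAULT, evict 4, frames=[2,5] (faults so far: 6)
  step 10: ref 5 -> HIT, frames=[2,5] (faults so far: 6)
  step 11: ref 1 -> FAULT, evict 2, frames=[1,5] (faults so far: 7)
  step 12: ref 2 -> FAULT, evict 5, frames=[1,2] (faults so far: 8)
  step 13: ref 5 -> FAULT, evict 1, frames=[5,2] (faults so far: 9)
  FIFO total faults: 9
--- LRU ---
  step 0: ref 4 -> FAULT, frames=[4,-] (faults so far: 1)
  step 1: ref 6 -> FAULT, frames=[4,6] (faults so far: 2)
  step 2: ref 4 -> HIT, frames=[4,6] (faults so far: 2)
  step 3: ref 7 -> FAULT, evict 6, frames=[4,7] (faults so far: 3)
  step 4: ref 6 -> FAULT, evict 4, frames=[6,7] (faults so far: 4)
  step 5: ref 6 -> HIT, frames=[6,7] (faults so far: 4)
  step 6: ref 7 -> HIT, frames=[6,7] (faults so far: 4)
  step 7: ref 4 -> FAULT, evict 6, frames=[4,7] (faults so far: 5)
  step 8: ref 2 -> FAULT, evict 7, frames=[4,2] (faults so far: 6)
  step 9: ref 5 -> FAULT, evict 4, frames=[5,2] (faults so far: 7)
  step 10: ref 5 -> HIT, frames=[5,2] (faults so far: 7)
  step 11: ref 1 -> FAULT, evict 2, frames=[5,1] (faults so far: 8)
  step 12: ref 2 -> FAULT, evict 5, frames=[2,1] (faults so far: 9)
  step 13: ref 5 -> FAULT, evict 1, frames=[2,5] (faults so far: 10)
  LRU total faults: 10
--- Optimal ---
  step 0: ref 4 -> FAULT, frames=[4,-] (faults so far: 1)
  step 1: ref 6 -> FAULT, frames=[4,6] (faults so far: 2)
  step 2: ref 4 -> HIT, frames=[4,6] (faults so far: 2)
  step 3: ref 7 -> FAULT, evict 4, frames=[7,6] (faults so far: 3)
  step 4: ref 6 -> HIT, frames=[7,6] (faults so far: 3)
  step 5: ref 6 -> HIT, frames=[7,6] (faults so far: 3)
  step 6: ref 7 -> HIT, frames=[7,6] (faults so far: 3)
  step 7: ref 4 -> FAULT, evict 6, frames=[7,4] (faults so far: 4)
  step 8: ref 2 -> FAULT, evict 4, frames=[7,2] (faults so far: 5)
  step 9: ref 5 -> FAULT, evict 7, frames=[5,2] (faults so far: 6)
  step 10: ref 5 -> HIT, frames=[5,2] (faults so far: 6)
  step 11: ref 1 -> FAULT, evict 5, frames=[1,2] (faults so far: 7)
  step 12: ref 2 -> HIT, frames=[1,2] (faults so far: 7)
  step 13: ref 5 -> FAULT, evict 1, frames=[5,2] (faults so far: 8)
  Optimal total faults: 8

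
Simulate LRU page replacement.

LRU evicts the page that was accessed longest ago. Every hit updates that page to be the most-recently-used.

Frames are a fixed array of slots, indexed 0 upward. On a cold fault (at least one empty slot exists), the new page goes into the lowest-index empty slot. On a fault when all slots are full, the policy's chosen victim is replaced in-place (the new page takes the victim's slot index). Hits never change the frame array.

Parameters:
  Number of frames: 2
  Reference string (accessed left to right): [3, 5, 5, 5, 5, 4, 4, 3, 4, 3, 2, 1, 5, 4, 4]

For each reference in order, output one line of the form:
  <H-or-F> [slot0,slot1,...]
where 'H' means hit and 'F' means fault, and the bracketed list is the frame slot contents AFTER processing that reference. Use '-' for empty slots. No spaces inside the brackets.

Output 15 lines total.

F [3,-]
F [3,5]
H [3,5]
H [3,5]
H [3,5]
F [4,5]
H [4,5]
F [4,3]
H [4,3]
H [4,3]
F [2,3]
F [2,1]
F [5,1]
F [5,4]
H [5,4]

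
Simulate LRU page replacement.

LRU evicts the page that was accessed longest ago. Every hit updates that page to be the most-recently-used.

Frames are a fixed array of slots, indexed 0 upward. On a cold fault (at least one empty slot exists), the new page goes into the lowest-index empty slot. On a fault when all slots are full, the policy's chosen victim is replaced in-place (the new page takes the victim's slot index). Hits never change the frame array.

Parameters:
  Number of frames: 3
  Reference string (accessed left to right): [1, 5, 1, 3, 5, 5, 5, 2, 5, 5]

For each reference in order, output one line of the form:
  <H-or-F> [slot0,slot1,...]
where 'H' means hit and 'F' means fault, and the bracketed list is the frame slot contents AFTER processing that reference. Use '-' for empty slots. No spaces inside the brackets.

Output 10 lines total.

F [1,-,-]
F [1,5,-]
H [1,5,-]
F [1,5,3]
H [1,5,3]
H [1,5,3]
H [1,5,3]
F [2,5,3]
H [2,5,3]
H [2,5,3]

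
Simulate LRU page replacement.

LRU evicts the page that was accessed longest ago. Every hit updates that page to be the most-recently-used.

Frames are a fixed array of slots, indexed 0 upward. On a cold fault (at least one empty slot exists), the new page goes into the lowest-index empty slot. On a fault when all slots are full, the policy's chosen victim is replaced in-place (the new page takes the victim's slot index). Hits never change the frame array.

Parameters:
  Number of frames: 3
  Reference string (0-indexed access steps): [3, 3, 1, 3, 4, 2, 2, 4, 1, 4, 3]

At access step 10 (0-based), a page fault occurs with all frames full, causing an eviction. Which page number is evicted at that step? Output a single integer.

Answer: 2

Derivation:
Step 0: ref 3 -> FAULT, frames=[3,-,-]
Step 1: ref 3 -> HIT, frames=[3,-,-]
Step 2: ref 1 -> FAULT, frames=[3,1,-]
Step 3: ref 3 -> HIT, frames=[3,1,-]
Step 4: ref 4 -> FAULT, frames=[3,1,4]
Step 5: ref 2 -> FAULT, evict 1, frames=[3,2,4]
Step 6: ref 2 -> HIT, frames=[3,2,4]
Step 7: ref 4 -> HIT, frames=[3,2,4]
Step 8: ref 1 -> FAULT, evict 3, frames=[1,2,4]
Step 9: ref 4 -> HIT, frames=[1,2,4]
Step 10: ref 3 -> FAULT, evict 2, frames=[1,3,4]
At step 10: evicted page 2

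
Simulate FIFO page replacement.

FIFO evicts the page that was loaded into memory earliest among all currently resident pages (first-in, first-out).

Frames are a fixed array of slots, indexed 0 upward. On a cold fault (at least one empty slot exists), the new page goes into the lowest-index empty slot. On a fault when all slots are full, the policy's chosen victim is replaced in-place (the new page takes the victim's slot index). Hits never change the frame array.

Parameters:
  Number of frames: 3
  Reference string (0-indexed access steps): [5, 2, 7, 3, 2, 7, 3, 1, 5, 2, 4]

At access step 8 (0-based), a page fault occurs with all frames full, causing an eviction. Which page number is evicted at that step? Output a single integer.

Answer: 7

Derivation:
Step 0: ref 5 -> FAULT, frames=[5,-,-]
Step 1: ref 2 -> FAULT, frames=[5,2,-]
Step 2: ref 7 -> FAULT, frames=[5,2,7]
Step 3: ref 3 -> FAULT, evict 5, frames=[3,2,7]
Step 4: ref 2 -> HIT, frames=[3,2,7]
Step 5: ref 7 -> HIT, frames=[3,2,7]
Step 6: ref 3 -> HIT, frames=[3,2,7]
Step 7: ref 1 -> FAULT, evict 2, frames=[3,1,7]
Step 8: ref 5 -> FAULT, evict 7, frames=[3,1,5]
At step 8: evicted page 7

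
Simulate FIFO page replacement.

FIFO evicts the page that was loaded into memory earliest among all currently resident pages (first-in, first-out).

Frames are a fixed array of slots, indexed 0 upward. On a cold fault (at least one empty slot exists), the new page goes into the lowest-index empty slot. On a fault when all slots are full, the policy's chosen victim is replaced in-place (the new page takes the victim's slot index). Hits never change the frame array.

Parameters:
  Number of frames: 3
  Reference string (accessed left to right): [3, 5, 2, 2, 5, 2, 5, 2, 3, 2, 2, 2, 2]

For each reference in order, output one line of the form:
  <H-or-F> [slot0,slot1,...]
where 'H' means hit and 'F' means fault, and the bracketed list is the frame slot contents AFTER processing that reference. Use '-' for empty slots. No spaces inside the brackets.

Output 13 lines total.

F [3,-,-]
F [3,5,-]
F [3,5,2]
H [3,5,2]
H [3,5,2]
H [3,5,2]
H [3,5,2]
H [3,5,2]
H [3,5,2]
H [3,5,2]
H [3,5,2]
H [3,5,2]
H [3,5,2]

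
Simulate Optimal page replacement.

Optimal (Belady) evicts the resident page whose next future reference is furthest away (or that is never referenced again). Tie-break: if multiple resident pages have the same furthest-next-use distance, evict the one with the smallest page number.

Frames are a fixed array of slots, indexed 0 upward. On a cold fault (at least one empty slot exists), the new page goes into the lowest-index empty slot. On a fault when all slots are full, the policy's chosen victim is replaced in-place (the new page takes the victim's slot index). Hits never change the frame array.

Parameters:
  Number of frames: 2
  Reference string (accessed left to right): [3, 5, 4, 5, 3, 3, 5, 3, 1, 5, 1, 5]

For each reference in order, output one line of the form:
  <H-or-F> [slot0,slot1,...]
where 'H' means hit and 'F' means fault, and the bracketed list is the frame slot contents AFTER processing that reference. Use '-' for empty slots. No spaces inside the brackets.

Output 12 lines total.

F [3,-]
F [3,5]
F [4,5]
H [4,5]
F [3,5]
H [3,5]
H [3,5]
H [3,5]
F [1,5]
H [1,5]
H [1,5]
H [1,5]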